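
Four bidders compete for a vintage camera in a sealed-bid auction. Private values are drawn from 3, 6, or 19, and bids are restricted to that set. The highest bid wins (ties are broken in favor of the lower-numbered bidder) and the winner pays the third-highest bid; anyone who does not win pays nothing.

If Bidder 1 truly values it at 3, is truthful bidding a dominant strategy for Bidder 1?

Yes

Check each profile of the others' bids and compare truth against every alternative bid.
Others bid (3, 6, 6): truth gives 0, best alternative gives -3.
Others bid (6, 3, 6): truth gives 0, best alternative gives -3.
Others bid (6, 6, 3): truth gives 0, best alternative gives -3.
Others bid (6, 6, 6): truth gives 0, best alternative gives -3.
Others bid (3, 3, 3): truth gives 0, best alternative gives 0.
Others bid (3, 3, 6): truth gives 0, best alternative gives 0.
(Remaining 21 profiles checked similarly; truth is weakly best in each.)
In every case the truthful bid is at least as good as any alternative, so it is a dominant strategy.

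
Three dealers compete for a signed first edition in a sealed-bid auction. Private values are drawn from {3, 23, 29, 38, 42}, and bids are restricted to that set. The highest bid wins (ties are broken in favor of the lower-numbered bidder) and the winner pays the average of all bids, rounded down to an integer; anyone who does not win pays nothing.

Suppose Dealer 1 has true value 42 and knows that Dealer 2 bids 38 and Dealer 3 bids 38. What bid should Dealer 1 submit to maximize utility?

Bid 3: loses, pays 0, utility 0.
Bid 23: loses, pays 0, utility 0.
Bid 29: loses, pays 0, utility 0.
Bid 38: wins, pays 38, utility 42 - 38 = 4.
Bid 42: wins, pays 39, utility 42 - 39 = 3.
The best choice is 38 with utility 4.

38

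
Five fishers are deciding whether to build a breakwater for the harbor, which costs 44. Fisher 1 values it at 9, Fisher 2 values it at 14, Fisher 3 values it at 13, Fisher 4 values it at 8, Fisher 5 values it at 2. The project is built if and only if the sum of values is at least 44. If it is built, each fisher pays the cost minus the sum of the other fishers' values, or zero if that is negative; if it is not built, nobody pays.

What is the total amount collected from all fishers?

Total value 46 ≥ cost 44, so it is built.
Fisher 1: others sum to 37; max(0, 44 - 37) = 7.
Fisher 2: others sum to 32; max(0, 44 - 32) = 12.
Fisher 3: others sum to 33; max(0, 44 - 33) = 11.
Fisher 4: others sum to 38; max(0, 44 - 38) = 6.
Fisher 5: others sum to 44; max(0, 44 - 44) = 0.
Total collected = 7 + 12 + 11 + 6 + 0 = 36.

36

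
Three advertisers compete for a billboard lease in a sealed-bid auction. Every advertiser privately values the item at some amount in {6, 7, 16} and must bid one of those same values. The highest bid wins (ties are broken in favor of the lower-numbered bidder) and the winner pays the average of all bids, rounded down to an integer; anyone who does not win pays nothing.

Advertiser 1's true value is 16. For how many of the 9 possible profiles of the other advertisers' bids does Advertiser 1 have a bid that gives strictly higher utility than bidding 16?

4

Others bid (6, 6): truth gives 7; bid 6 gives 10 > 7. Violating.
Others bid (6, 7): truth gives 7; bid 7 gives 10 > 7. Violating.
Others bid (7, 6): truth gives 7; bid 7 gives 10 > 7. Violating.
Others bid (7, 7): truth gives 6; bid 7 gives 9 > 6. Violating.
Others bid (6, 16): truth gives 4; no alternative beats it.
Others bid (7, 16): truth gives 3; no alternative beats it.
(Checking all 9 profiles: 4 have a profitable deviation, 5 do not.)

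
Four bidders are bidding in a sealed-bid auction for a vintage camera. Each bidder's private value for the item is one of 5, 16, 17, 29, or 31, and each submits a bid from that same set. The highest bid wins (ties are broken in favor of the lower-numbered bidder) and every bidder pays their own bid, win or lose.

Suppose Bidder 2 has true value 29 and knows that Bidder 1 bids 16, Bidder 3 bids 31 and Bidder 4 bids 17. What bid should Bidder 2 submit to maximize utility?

Bid 5: loses but pays 5, utility -5.
Bid 16: loses but pays 16, utility -16.
Bid 17: loses but pays 17, utility -17.
Bid 29: loses but pays 29, utility -29.
Bid 31: wins, pays 31, utility 29 - 31 = -2.
The best choice is 31 with utility -2.

31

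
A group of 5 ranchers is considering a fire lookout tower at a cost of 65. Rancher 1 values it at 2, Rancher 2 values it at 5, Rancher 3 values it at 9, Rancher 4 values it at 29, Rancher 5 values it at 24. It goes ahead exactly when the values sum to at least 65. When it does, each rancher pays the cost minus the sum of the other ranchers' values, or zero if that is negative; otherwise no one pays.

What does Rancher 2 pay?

1

Total value 69 ≥ cost 65, so the project is built.
The other ranchers' values sum to 64.
Cost minus that sum is 65 - 64 = 1.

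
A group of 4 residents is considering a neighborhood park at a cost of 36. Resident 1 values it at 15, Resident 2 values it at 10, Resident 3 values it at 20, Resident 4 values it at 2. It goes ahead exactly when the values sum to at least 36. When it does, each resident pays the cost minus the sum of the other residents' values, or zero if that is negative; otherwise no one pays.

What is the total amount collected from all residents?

Total value 47 ≥ cost 36, so it is built.
Resident 1: others sum to 32; max(0, 36 - 32) = 4.
Resident 2: others sum to 37; max(0, 36 - 37) = 0.
Resident 3: others sum to 27; max(0, 36 - 27) = 9.
Resident 4: others sum to 45; max(0, 36 - 45) = 0.
Total collected = 4 + 0 + 9 + 0 = 13.

13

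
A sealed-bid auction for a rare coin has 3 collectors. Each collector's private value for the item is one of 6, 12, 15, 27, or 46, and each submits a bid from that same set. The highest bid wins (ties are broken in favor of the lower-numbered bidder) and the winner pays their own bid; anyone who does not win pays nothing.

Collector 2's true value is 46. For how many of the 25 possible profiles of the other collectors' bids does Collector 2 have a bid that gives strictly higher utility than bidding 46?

Others bid (6, 6): truth gives 0; bid 12 gives 34 > 0. Violating.
Others bid (6, 12): truth gives 0; bid 12 gives 34 > 0. Violating.
Others bid (6, 15): truth gives 0; bid 15 gives 31 > 0. Violating.
Others bid (6, 27): truth gives 0; bid 27 gives 19 > 0. Violating.
Others bid (6, 46): truth gives 0; no alternative beats it.
Others bid (12, 46): truth gives 0; no alternative beats it.
(Checking all 25 profiles: 12 have a profitable deviation, 13 do not.)

12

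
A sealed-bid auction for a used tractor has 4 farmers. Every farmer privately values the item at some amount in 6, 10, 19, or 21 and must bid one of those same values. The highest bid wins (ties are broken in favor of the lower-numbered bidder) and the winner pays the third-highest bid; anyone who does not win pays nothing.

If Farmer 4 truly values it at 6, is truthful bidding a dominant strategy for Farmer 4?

Yes

Check each profile of the others' bids and compare truth against every alternative bid.
Others bid (6, 6, 6): truth gives 0, best alternative gives 0.
Others bid (6, 6, 10): truth gives 0, best alternative gives 0.
Others bid (6, 6, 19): truth gives 0, best alternative gives 0.
Others bid (6, 6, 21): truth gives 0, best alternative gives 0.
Others bid (6, 10, 6): truth gives 0, best alternative gives 0.
Others bid (6, 10, 10): truth gives 0, best alternative gives 0.
(Remaining 58 profiles checked similarly; truth is weakly best in each.)
In every case the truthful bid is at least as good as any alternative, so it is a dominant strategy.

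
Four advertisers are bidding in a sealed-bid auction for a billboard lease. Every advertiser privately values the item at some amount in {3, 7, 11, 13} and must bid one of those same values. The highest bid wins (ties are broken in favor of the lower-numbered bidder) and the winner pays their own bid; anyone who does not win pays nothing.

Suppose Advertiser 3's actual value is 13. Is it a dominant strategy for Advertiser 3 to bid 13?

Consider the case where Advertiser 1 bids 3, Advertiser 2 bids 3 and Advertiser 4 bids 3.
Truthful bid 13: wins, pays 13, utility 13 - 13 = 0.
Bid 7 instead: wins, pays 7, utility 13 - 7 = 6.
Since 6 > 0, bidding 7 is strictly better here, so truthful bidding is not dominant.

No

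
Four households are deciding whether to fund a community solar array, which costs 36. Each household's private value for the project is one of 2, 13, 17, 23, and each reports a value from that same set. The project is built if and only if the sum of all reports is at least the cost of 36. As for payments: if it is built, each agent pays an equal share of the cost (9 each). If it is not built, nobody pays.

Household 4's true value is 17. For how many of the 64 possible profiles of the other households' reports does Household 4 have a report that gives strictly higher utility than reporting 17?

3

Others report (2, 2, 13): truth gives 0; report 23 gives 8 > 0. Violating.
Others report (2, 13, 2): truth gives 0; report 23 gives 8 > 0. Violating.
Others report (13, 2, 2): truth gives 0; report 23 gives 8 > 0. Violating.
Others report (2, 2, 2): truth gives 0; no alternative beats it.
Others report (2, 2, 17): truth gives 8; no alternative beats it.
(Checking all 64 profiles: 3 have a profitable deviation, 61 do not.)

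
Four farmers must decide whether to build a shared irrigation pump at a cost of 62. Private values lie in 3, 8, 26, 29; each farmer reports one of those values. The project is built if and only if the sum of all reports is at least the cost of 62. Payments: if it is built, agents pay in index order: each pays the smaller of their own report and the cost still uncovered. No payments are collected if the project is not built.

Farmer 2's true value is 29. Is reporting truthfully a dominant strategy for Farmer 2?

No

Consider the case where Farmer 1 reports 3, Farmer 3 reports 8 and Farmer 4 reports 26.
Truthful report 29: project built, pays 29, utility 29 - 29 = 0.
Report 26 instead: project built, pays 26, utility 29 - 26 = 3.
Since 3 > 0, reporting 26 is strictly better here, so truthful reporting is not dominant.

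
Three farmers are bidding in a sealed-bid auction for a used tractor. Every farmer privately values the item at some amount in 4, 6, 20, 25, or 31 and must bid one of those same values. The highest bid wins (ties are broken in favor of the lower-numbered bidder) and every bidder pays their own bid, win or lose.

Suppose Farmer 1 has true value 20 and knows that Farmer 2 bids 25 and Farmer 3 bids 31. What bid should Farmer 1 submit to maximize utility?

Bid 4: loses but pays 4, utility -4.
Bid 6: loses but pays 6, utility -6.
Bid 20: loses but pays 20, utility -20.
Bid 25: loses but pays 25, utility -25.
Bid 31: wins, pays 31, utility 20 - 31 = -11.
The best choice is 4 with utility -4.

4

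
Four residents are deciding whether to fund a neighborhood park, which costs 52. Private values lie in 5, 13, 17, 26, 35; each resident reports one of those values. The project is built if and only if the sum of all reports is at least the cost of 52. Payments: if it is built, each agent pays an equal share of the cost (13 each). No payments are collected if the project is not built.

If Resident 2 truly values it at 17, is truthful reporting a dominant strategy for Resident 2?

Consider the case where Resident 1 reports 5, Resident 3 reports 5 and Resident 4 reports 13.
Truthful report 17: project not built, utility 0.
Report 35 instead: project built, pays 13, utility 17 - 13 = 4.
Since 4 > 0, reporting 35 is strictly better here, so truthful reporting is not dominant.

No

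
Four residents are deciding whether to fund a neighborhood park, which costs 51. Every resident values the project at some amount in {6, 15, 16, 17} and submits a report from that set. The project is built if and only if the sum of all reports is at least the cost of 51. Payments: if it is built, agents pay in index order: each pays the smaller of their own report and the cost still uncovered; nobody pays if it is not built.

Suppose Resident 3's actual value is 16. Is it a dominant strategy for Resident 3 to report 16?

No

Consider the case where Resident 1 reports 6, Resident 2 reports 15 and Resident 4 reports 15.
Truthful report 16: project built, pays 16, utility 16 - 16 = 0.
Report 15 instead: project built, pays 15, utility 16 - 15 = 1.
Since 1 > 0, reporting 15 is strictly better here, so truthful reporting is not dominant.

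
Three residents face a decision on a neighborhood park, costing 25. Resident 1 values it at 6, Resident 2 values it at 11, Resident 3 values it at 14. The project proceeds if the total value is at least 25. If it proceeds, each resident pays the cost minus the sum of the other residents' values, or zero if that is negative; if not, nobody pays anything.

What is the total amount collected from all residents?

13

Total value 31 ≥ cost 25, so it is built.
Resident 1: others sum to 25; max(0, 25 - 25) = 0.
Resident 2: others sum to 20; max(0, 25 - 20) = 5.
Resident 3: others sum to 17; max(0, 25 - 17) = 8.
Total collected = 0 + 5 + 8 = 13.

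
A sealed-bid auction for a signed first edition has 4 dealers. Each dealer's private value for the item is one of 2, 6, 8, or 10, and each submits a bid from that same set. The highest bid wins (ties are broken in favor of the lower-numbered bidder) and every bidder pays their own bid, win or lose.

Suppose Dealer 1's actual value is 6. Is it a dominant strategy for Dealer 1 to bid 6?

Consider the case where Dealer 2 bids 2, Dealer 3 bids 2 and Dealer 4 bids 2.
Truthful bid 6: wins, pays 6, utility 6 - 6 = 0.
Bid 2 instead: wins, pays 2, utility 6 - 2 = 4.
Since 4 > 0, bidding 2 is strictly better here, so truthful bidding is not dominant.

No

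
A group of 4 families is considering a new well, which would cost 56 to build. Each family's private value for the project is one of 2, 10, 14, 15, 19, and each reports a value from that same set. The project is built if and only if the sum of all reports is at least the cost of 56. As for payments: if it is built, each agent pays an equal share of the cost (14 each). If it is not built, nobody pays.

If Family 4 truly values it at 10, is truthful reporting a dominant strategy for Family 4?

No

Consider the case where Family 1 reports 10, Family 2 reports 19 and Family 3 reports 19.
Truthful report 10: project built, pays 14, utility 10 - 14 = -4.
Report 2 instead: project not built, utility 0.
Since 0 > -4, reporting 2 is strictly better here, so truthful reporting is not dominant.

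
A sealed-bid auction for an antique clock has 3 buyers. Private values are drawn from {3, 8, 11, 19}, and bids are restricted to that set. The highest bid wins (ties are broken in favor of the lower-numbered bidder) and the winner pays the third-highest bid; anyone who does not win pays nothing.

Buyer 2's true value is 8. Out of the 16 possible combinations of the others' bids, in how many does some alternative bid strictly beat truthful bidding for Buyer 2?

Others bid (3, 11): truth gives 0; bid 11 gives 5 > 0. Violating.
Others bid (3, 19): truth gives 0; bid 19 gives 5 > 0. Violating.
Others bid (8, 3): truth gives 0; bid 11 gives 5 > 0. Violating.
Others bid (11, 3): truth gives 0; bid 19 gives 5 > 0. Violating.
Others bid (3, 3): truth gives 5; no alternative beats it.
Others bid (3, 8): truth gives 5; no alternative beats it.
(Checking all 16 profiles: 4 have a profitable deviation, 12 do not.)

4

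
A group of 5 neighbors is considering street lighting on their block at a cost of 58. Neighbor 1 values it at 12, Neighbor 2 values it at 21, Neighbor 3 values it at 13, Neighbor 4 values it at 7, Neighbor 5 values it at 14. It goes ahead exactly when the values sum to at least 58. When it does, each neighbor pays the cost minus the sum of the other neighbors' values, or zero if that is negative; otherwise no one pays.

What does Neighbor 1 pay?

Total value 67 ≥ cost 58, so the project is built.
The other neighbors' values sum to 55.
Cost minus that sum is 58 - 55 = 3.

3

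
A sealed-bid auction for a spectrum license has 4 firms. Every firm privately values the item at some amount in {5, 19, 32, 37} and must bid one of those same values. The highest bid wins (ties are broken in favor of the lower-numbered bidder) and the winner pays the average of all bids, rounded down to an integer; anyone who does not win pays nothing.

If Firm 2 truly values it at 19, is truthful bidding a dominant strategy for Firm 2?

Consider the case where Firm 1 bids 5, Firm 3 bids 5 and Firm 4 bids 32.
Truthful bid 19: loses, pays 0, utility 0.
Bid 32 instead: wins, pays 18, utility 19 - 18 = 1.
Since 1 > 0, bidding 32 is strictly better here, so truthful bidding is not dominant.

No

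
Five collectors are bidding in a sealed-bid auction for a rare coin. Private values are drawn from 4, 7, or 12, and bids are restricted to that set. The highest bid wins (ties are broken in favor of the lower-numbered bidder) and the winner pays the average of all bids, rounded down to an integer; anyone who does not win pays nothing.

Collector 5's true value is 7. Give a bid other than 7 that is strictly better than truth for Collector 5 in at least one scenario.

12

Suppose Collector 1 bids 4, Collector 2 bids 4, Collector 3 bids 4 and Collector 4 bids 7.
Bid 7: loses, pays 0, utility 0.
Bid 12: wins, pays 6, utility 7 - 6 = 1.
So bidding 12 beats truth here (1 > 0).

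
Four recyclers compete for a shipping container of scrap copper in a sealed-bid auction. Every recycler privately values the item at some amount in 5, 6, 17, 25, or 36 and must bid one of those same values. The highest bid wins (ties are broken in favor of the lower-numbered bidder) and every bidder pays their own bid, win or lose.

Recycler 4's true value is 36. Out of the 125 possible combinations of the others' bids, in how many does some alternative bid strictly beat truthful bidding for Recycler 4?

88

Others bid (5, 5, 5): truth gives 0; bid 6 gives 30 > 0. Violating.
Others bid (5, 5, 6): truth gives 0; bid 17 gives 19 > 0. Violating.
Others bid (5, 5, 17): truth gives 0; bid 25 gives 11 > 0. Violating.
Others bid (5, 5, 36): truth gives -36; bid 5 gives -5 > -36. Violating.
Others bid (5, 5, 25): truth gives 0; no alternative beats it.
Others bid (5, 6, 25): truth gives 0; no alternative beats it.
(Checking all 125 profiles: 88 have a profitable deviation, 37 do not.)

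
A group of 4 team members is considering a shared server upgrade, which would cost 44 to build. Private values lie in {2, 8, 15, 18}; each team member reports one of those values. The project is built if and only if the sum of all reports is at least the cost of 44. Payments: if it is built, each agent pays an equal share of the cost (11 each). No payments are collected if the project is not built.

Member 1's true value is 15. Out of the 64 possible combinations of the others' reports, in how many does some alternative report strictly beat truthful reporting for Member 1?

Others report (2, 8, 18): truth gives 0; report 18 gives 4 > 0. Violating.
Others report (2, 18, 8): truth gives 0; report 18 gives 4 > 0. Violating.
Others report (8, 2, 18): truth gives 0; report 18 gives 4 > 0. Violating.
Others report (8, 18, 2): truth gives 0; report 18 gives 4 > 0. Violating.
Others report (2, 2, 2): truth gives 0; no alternative beats it.
Others report (2, 2, 8): truth gives 0; no alternative beats it.
(Checking all 64 profiles: 6 have a profitable deviation, 58 do not.)

6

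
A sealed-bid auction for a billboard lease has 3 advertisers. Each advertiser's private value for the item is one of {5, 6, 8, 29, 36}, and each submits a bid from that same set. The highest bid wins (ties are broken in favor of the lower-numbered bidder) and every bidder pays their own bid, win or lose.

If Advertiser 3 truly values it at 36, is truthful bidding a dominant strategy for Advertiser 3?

No

Consider the case where Advertiser 1 bids 5 and Advertiser 2 bids 5.
Truthful bid 36: wins, pays 36, utility 36 - 36 = 0.
Bid 6 instead: wins, pays 6, utility 36 - 6 = 30.
Since 30 > 0, bidding 6 is strictly better here, so truthful bidding is not dominant.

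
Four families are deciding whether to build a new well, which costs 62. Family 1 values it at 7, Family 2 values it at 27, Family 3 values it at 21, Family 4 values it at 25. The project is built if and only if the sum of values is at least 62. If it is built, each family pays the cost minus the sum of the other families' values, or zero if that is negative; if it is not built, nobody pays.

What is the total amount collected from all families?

Total value 80 ≥ cost 62, so it is built.
Family 1: others sum to 73; max(0, 62 - 73) = 0.
Family 2: others sum to 53; max(0, 62 - 53) = 9.
Family 3: others sum to 59; max(0, 62 - 59) = 3.
Family 4: others sum to 55; max(0, 62 - 55) = 7.
Total collected = 0 + 9 + 3 + 7 = 19.

19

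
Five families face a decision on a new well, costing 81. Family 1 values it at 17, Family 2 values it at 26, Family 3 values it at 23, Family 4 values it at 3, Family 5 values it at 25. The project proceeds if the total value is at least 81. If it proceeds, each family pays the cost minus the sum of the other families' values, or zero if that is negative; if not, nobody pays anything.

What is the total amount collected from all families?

39

Total value 94 ≥ cost 81, so it is built.
Family 1: others sum to 77; max(0, 81 - 77) = 4.
Family 2: others sum to 68; max(0, 81 - 68) = 13.
Family 3: others sum to 71; max(0, 81 - 71) = 10.
Family 4: others sum to 91; max(0, 81 - 91) = 0.
Family 5: others sum to 69; max(0, 81 - 69) = 12.
Total collected = 4 + 13 + 10 + 0 + 12 = 39.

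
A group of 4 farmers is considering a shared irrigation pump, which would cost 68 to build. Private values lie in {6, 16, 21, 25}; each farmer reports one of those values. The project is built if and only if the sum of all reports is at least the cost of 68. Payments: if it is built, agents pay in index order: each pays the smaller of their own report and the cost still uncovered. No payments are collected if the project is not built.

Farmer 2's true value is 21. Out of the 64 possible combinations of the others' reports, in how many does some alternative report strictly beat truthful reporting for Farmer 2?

Others report (6, 21, 25): truth gives 0; report 16 gives 5 > 0. Violating.
Others report (6, 25, 21): truth gives 0; report 16 gives 5 > 0. Violating.
Others report (6, 25, 25): truth gives 0; report 16 gives 5 > 0. Violating.
Others report (16, 16, 21): truth gives 0; report 16 gives 5 > 0. Violating.
Others report (6, 6, 6): truth gives 0; no alternative beats it.
Others report (6, 6, 16): truth gives 0; no alternative beats it.
(Checking all 64 profiles: 35 have a profitable deviation, 29 do not.)

35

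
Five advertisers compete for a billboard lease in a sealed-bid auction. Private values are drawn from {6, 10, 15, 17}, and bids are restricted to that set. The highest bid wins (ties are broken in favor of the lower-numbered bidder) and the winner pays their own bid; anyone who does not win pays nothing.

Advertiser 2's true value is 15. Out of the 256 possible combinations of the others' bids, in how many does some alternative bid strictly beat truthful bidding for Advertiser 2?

Others bid (6, 6, 6, 6): truth gives 0; bid 10 gives 5 > 0. Violating.
Others bid (6, 6, 6, 10): truth gives 0; bid 10 gives 5 > 0. Violating.
Others bid (6, 6, 10, 6): truth gives 0; bid 10 gives 5 > 0. Violating.
Others bid (6, 6, 10, 10): truth gives 0; bid 10 gives 5 > 0. Violating.
Others bid (6, 6, 6, 15): truth gives 0; no alternative beats it.
Others bid (6, 6, 6, 17): truth gives 0; no alternative beats it.
(Checking all 256 profiles: 8 have a profitable deviation, 248 do not.)

8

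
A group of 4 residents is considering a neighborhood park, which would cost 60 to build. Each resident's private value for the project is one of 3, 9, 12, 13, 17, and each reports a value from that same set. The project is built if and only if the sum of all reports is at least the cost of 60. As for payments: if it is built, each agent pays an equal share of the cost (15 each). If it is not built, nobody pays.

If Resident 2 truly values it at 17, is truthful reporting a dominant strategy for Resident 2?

Yes

Check each profile of the others' reports and compare truth against every alternative report.
Others report (9, 17, 17): truth gives 2, best alternative gives 0.
Others report (12, 17, 17): truth gives 2, best alternative gives 0.
Others report (13, 13, 17): truth gives 2, best alternative gives 0.
Others report (13, 17, 13): truth gives 2, best alternative gives 0.
Others report (17, 9, 17): truth gives 2, best alternative gives 0.
Others report (17, 12, 17): truth gives 2, best alternative gives 0.
(Remaining 119 profiles checked similarly; truth is weakly best in each.)
In every case the truthful report is at least as good as any alternative, so it is a dominant strategy.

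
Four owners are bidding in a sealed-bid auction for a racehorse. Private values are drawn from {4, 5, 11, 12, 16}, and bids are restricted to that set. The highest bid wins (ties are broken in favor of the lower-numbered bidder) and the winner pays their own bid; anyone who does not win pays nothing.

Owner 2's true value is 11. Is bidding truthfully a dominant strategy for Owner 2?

No

Consider the case where Owner 1 bids 4, Owner 3 bids 4 and Owner 4 bids 4.
Truthful bid 11: wins, pays 11, utility 11 - 11 = 0.
Bid 5 instead: wins, pays 5, utility 11 - 5 = 6.
Since 6 > 0, bidding 5 is strictly better here, so truthful bidding is not dominant.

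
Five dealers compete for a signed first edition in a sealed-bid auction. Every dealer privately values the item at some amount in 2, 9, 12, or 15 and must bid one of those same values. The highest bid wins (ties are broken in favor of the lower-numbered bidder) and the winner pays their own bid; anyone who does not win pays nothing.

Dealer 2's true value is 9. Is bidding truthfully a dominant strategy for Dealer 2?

Check each profile of the others' bids and compare truth against every alternative bid.
Others bid (2, 2, 2, 2): truth gives 0, best alternative gives 0.
Others bid (2, 2, 2, 9): truth gives 0, best alternative gives 0.
Others bid (2, 2, 2, 12): truth gives 0, best alternative gives 0.
Others bid (2, 2, 2, 15): truth gives 0, best alternative gives 0.
Others bid (2, 2, 9, 2): truth gives 0, best alternative gives 0.
Others bid (2, 2, 9, 9): truth gives 0, best alternative gives 0.
(Remaining 250 profiles checked similarly; truth is weakly best in each.)
In every case the truthful bid is at least as good as any alternative, so it is a dominant strategy.

Yes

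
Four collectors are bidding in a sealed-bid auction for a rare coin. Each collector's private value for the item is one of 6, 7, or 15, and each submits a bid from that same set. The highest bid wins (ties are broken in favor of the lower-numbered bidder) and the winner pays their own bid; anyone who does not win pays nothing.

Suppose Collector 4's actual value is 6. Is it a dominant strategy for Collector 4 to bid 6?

Yes

Check each profile of the others' bids and compare truth against every alternative bid.
Others bid (6, 6, 6): truth gives 0, best alternative gives -1.
Others bid (6, 6, 7): truth gives 0, best alternative gives 0.
Others bid (6, 6, 15): truth gives 0, best alternative gives 0.
Others bid (6, 7, 6): truth gives 0, best alternative gives 0.
Others bid (6, 7, 7): truth gives 0, best alternative gives 0.
Others bid (6, 7, 15): truth gives 0, best alternative gives 0.
(Remaining 21 profiles checked similarly; truth is weakly best in each.)
In every case the truthful bid is at least as good as any alternative, so it is a dominant strategy.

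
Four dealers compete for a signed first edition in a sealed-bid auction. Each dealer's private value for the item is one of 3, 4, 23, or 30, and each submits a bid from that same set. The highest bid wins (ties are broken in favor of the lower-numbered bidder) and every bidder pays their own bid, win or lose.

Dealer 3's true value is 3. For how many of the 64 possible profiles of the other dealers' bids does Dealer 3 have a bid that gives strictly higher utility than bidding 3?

2

Others bid (3, 3, 3): truth gives -3; bid 4 gives -1 > -3. Violating.
Others bid (3, 3, 4): truth gives -3; bid 4 gives -1 > -3. Violating.
Others bid (3, 3, 23): truth gives -3; no alternative beats it.
Others bid (3, 3, 30): truth gives -3; no alternative beats it.
(Checking all 64 profiles: 2 have a profitable deviation, 62 do not.)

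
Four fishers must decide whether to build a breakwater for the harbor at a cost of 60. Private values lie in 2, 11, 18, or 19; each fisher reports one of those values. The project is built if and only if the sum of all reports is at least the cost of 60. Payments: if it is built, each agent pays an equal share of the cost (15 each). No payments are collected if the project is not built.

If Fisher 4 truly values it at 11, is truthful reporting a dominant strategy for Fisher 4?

No

Consider the case where Fisher 1 reports 11, Fisher 2 reports 19 and Fisher 3 reports 19.
Truthful report 11: project built, pays 15, utility 11 - 15 = -4.
Report 2 instead: project not built, utility 0.
Since 0 > -4, reporting 2 is strictly better here, so truthful reporting is not dominant.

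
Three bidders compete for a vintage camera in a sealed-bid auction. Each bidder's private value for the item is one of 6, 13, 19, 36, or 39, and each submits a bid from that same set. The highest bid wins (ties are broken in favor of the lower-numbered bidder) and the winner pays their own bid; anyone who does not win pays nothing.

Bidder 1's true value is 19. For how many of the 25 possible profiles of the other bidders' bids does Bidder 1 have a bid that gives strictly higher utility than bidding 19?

4

Others bid (6, 6): truth gives 0; bid 6 gives 13 > 0. Violating.
Others bid (6, 13): truth gives 0; bid 13 gives 6 > 0. Violating.
Others bid (13, 6): truth gives 0; bid 13 gives 6 > 0. Violating.
Others bid (13, 13): truth gives 0; bid 13 gives 6 > 0. Violating.
Others bid (6, 19): truth gives 0; no alternative beats it.
Others bid (6, 36): truth gives 0; no alternative beats it.
(Checking all 25 profiles: 4 have a profitable deviation, 21 do not.)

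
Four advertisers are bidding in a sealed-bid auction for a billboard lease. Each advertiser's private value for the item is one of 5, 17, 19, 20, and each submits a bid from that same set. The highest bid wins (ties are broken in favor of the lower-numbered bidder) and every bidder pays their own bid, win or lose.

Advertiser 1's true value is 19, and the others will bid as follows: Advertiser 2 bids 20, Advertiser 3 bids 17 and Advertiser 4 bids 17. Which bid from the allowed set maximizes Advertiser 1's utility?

Bid 5: loses but pays 5, utility -5.
Bid 17: loses but pays 17, utility -17.
Bid 19: loses but pays 19, utility -19.
Bid 20: wins, pays 20, utility 19 - 20 = -1.
The best choice is 20 with utility -1.

20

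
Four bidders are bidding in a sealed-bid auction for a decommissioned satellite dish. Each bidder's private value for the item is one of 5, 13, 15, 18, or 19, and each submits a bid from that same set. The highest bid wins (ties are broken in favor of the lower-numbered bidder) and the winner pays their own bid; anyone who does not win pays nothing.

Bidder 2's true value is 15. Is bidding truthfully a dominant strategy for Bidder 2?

No

Consider the case where Bidder 1 bids 5, Bidder 3 bids 5 and Bidder 4 bids 5.
Truthful bid 15: wins, pays 15, utility 15 - 15 = 0.
Bid 13 instead: wins, pays 13, utility 15 - 13 = 2.
Since 2 > 0, bidding 13 is strictly better here, so truthful bidding is not dominant.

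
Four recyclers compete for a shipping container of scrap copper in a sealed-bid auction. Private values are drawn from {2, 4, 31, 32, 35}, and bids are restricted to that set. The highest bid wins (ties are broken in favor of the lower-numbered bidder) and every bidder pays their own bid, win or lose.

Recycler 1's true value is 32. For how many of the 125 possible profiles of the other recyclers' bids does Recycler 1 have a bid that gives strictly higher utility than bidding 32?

Others bid (2, 2, 2): truth gives 0; bid 2 gives 30 > 0. Violating.
Others bid (2, 2, 4): truth gives 0; bid 4 gives 28 > 0. Violating.
Others bid (2, 2, 31): truth gives 0; bid 31 gives 1 > 0. Violating.
Others bid (2, 2, 35): truth gives -32; bid 2 gives -2 > -32. Violating.
Others bid (2, 2, 32): truth gives 0; no alternative beats it.
Others bid (2, 4, 32): truth gives 0; no alternative beats it.
(Checking all 125 profiles: 88 have a profitable deviation, 37 do not.)

88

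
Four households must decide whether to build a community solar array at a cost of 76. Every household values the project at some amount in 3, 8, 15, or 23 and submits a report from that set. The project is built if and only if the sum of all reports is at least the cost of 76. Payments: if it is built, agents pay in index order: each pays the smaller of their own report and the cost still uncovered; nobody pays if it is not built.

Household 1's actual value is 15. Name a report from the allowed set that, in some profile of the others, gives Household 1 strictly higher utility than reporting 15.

Suppose Household 2 reports 23, Household 3 reports 23 and Household 4 reports 23.
Report 15: project built, pays 15, utility 15 - 15 = 0.
Report 8: project built, pays 8, utility 15 - 8 = 7.
So reporting 8 beats truth here (7 > 0).

8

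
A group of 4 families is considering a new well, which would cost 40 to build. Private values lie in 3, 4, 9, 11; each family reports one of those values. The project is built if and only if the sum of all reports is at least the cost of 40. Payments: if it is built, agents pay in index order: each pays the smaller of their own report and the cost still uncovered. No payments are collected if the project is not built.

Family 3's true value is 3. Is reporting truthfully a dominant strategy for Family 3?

Yes

Check each profile of the others' reports and compare truth against every alternative report.
Others report (3, 3, 3): truth gives 0, best alternative gives 0.
Others report (3, 3, 4): truth gives 0, best alternative gives 0.
Others report (3, 3, 9): truth gives 0, best alternative gives 0.
Others report (3, 3, 11): truth gives 0, best alternative gives 0.
Others report (3, 4, 3): truth gives 0, best alternative gives 0.
Others report (3, 4, 4): truth gives 0, best alternative gives 0.
(Remaining 58 profiles checked similarly; truth is weakly best in each.)
In every case the truthful report is at least as good as any alternative, so it is a dominant strategy.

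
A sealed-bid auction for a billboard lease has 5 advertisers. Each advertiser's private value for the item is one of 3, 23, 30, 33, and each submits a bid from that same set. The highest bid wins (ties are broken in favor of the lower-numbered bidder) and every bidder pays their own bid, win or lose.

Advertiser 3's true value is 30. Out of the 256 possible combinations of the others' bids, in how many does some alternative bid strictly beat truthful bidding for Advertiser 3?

224

Others bid (3, 3, 3, 3): truth gives 0; bid 23 gives 7 > 0. Violating.
Others bid (3, 3, 3, 23): truth gives 0; bid 23 gives 7 > 0. Violating.
Others bid (3, 3, 3, 33): truth gives -30; bid 3 gives -3 > -30. Violating.
Others bid (3, 3, 23, 3): truth gives 0; bid 23 gives 7 > 0. Violating.
Others bid (3, 3, 3, 30): truth gives 0; no alternative beats it.
Others bid (3, 3, 23, 30): truth gives 0; no alternative beats it.
(Checking all 256 profiles: 224 have a profitable deviation, 32 do not.)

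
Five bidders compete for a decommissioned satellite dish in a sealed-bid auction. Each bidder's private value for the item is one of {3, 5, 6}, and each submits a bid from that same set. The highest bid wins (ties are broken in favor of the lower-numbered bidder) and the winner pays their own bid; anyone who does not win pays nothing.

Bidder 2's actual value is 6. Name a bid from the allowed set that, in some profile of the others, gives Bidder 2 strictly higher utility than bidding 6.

Suppose Bidder 1 bids 3, Bidder 3 bids 3, Bidder 4 bids 3 and Bidder 5 bids 3.
Bid 6: wins, pays 6, utility 6 - 6 = 0.
Bid 5: wins, pays 5, utility 6 - 5 = 1.
So bidding 5 beats truth here (1 > 0).

5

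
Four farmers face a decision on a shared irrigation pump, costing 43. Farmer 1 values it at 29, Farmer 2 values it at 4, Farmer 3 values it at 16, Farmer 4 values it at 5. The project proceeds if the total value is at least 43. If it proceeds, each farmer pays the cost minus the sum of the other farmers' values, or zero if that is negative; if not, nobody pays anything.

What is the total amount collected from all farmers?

Total value 54 ≥ cost 43, so it is built.
Farmer 1: others sum to 25; max(0, 43 - 25) = 18.
Farmer 2: others sum to 50; max(0, 43 - 50) = 0.
Farmer 3: others sum to 38; max(0, 43 - 38) = 5.
Farmer 4: others sum to 49; max(0, 43 - 49) = 0.
Total collected = 18 + 0 + 5 + 0 = 23.

23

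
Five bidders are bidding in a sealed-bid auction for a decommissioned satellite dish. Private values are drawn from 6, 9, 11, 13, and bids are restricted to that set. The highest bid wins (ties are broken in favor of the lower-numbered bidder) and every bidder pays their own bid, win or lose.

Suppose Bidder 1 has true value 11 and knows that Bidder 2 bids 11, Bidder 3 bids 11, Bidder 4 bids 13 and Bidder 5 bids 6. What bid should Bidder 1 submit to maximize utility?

13

Bid 6: loses but pays 6, utility -6.
Bid 9: loses but pays 9, utility -9.
Bid 11: loses but pays 11, utility -11.
Bid 13: wins, pays 13, utility 11 - 13 = -2.
The best choice is 13 with utility -2.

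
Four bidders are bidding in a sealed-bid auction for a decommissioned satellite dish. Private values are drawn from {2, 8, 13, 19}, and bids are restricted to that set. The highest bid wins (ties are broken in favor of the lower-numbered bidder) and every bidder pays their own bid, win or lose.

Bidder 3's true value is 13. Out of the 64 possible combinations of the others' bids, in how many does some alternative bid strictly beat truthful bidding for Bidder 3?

54

Others bid (2, 2, 2): truth gives 0; bid 8 gives 5 > 0. Violating.
Others bid (2, 2, 8): truth gives 0; bid 8 gives 5 > 0. Violating.
Others bid (2, 2, 19): truth gives -13; bid 2 gives -2 > -13. Violating.
Others bid (2, 8, 19): truth gives -13; bid 2 gives -2 > -13. Violating.
Others bid (2, 2, 13): truth gives 0; no alternative beats it.
Others bid (2, 8, 2): truth gives 0; no alternative beats it.
(Checking all 64 profiles: 54 have a profitable deviation, 10 do not.)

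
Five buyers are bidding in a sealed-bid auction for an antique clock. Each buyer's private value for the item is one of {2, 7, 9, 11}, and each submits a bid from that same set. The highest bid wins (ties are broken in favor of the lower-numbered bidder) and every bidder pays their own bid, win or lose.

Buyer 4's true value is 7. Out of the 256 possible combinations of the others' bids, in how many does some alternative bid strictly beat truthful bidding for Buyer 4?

254

Others bid (2, 2, 2, 9): truth gives -7; bid 2 gives -2 > -7. Violating.
Others bid (2, 2, 2, 11): truth gives -7; bid 2 gives -2 > -7. Violating.
Others bid (2, 2, 7, 2): truth gives -7; bid 2 gives -2 > -7. Violating.
Others bid (2, 2, 7, 7): truth gives -7; bid 2 gives -2 > -7. Violating.
Others bid (2, 2, 2, 2): truth gives 0; no alternative beats it.
Others bid (2, 2, 2, 7): truth gives 0; no alternative beats it.
(Checking all 256 profiles: 254 have a profitable deviation, 2 do not.)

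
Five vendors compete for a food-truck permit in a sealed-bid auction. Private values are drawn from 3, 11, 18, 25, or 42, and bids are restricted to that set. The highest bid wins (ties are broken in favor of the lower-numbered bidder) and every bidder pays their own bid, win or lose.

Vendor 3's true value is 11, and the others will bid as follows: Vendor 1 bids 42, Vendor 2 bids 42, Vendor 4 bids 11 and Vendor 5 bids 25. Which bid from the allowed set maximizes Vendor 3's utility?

Bid 3: loses but pays 3, utility -3.
Bid 11: loses but pays 11, utility -11.
Bid 18: loses but pays 18, utility -18.
Bid 25: loses but pays 25, utility -25.
Bid 42: loses but pays 42, utility -42.
The best choice is 3 with utility -3.

3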